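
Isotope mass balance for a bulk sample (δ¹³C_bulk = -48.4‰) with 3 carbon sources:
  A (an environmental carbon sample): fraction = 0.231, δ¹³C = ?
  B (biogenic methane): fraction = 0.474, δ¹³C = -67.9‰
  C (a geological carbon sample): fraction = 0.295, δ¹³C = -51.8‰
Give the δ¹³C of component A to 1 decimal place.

Isotope mass balance: δ_bulk = Σ fᵢ·δᵢ.
-48.4 = 0.231×δ_A + 0.474×(-67.9) + 0.295×(-51.8)
0.231·δ_A = -48.4 − (-47.466) = -0.934
δ_A = -0.934 / 0.231 = -4.05‰

-4.0‰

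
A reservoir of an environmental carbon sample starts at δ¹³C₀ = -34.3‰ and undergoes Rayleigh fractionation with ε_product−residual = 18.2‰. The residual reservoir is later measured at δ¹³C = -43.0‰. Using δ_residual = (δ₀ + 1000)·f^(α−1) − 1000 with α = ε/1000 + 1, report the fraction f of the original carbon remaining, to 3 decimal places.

0.608

α − 1 = ε/1000 = 0.0182
(δ_res + 1000)/(δ₀ + 1000) = (-43.0 + 1000)/(-34.3 + 1000) = 957.0/965.7 = 0.990991
f = 0.990991^(1/0.0182) = exp(ln(0.990991)/0.0182) = exp(-0.00905/0.0182)
f = exp(-0.4972) = 0.6082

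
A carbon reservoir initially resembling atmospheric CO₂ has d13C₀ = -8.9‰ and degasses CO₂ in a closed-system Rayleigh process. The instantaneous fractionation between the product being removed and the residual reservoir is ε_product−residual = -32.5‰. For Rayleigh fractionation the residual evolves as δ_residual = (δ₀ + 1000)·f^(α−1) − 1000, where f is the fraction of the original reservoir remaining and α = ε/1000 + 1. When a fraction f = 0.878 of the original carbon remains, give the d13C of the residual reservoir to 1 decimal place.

Rayleigh residual: δ_res = (δ₀ + 1000)·f^(α−1) − 1000
α = ε/1000 + 1 = 0.96750, so α − 1 = -0.03250
f^(α−1) = 0.878^(-0.03250) = 1.004237
δ_res = (-8.9 + 1000) × 1.004237 − 1000 = 995.300 − 1000 = -4.70‰

-4.7‰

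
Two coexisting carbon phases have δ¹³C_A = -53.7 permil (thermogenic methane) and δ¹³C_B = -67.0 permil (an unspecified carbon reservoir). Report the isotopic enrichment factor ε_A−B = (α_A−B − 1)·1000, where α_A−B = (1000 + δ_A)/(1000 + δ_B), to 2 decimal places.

α_A−B = (1000 + -53.7) / (1000 + -67.0) = 946.3 / 933.0 = 1.014255
ε_A−B = (1.014255 − 1) × 1000 = 14.255 permil
(The approximation ε ≈ δ_A − δ_B would give 13.3 permil.)

14.26 permil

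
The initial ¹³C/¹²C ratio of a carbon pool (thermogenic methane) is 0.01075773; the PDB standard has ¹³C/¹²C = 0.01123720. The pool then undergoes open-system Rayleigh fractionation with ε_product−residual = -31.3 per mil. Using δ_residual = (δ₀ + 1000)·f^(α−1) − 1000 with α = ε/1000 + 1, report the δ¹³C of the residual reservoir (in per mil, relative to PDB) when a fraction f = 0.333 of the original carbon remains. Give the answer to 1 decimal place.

-9.1 per mil

δ₀ = (0.01075773/0.01123720 − 1)×1000 = (0.957332 − 1)×1000 = -42.668 per mil
α − 1 = ε/1000 = -0.0313
f^(α−1) = 0.333^(-0.0313) = 1.035017
δ_res = (-42.668 + 1000) × 1.035017 − 1000 = 990.855 − 1000 = -9.15 per mil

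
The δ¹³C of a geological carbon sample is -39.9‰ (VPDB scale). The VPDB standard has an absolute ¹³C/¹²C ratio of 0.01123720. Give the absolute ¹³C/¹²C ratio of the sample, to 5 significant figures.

0.010789

R_sample = R_standard × (δ¹³C/1000 + 1)
R_sample = 0.01123720 × (-39.9/1000 + 1) = 0.01123720 × 0.960100
R_sample = 0.0107888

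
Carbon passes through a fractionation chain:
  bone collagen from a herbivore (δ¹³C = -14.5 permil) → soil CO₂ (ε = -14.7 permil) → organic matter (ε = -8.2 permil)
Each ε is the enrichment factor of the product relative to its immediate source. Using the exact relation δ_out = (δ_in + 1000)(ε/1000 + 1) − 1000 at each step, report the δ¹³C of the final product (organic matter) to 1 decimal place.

-36.9 permil

step 1: δ = (-14.50 + 1000)·(-14.7/1000 + 1) − 1000 = -28.99 permil
step 2: δ = (-28.99 + 1000)·(-8.2/1000 + 1) − 1000 = -36.95 permil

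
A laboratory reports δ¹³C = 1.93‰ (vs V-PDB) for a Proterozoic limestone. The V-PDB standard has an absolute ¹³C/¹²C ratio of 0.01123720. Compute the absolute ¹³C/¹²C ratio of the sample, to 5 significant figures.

0.011259

R_sample = R_standard × (δ¹³C/1000 + 1)
R_sample = 0.01123720 × (1.93/1000 + 1) = 0.01123720 × 1.001930
R_sample = 0.0112589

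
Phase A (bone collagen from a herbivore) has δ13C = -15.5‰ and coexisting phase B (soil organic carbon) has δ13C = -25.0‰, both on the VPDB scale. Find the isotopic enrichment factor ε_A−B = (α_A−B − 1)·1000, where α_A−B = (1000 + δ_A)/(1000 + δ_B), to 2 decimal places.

9.74‰

α_A−B = (1000 + -15.5) / (1000 + -25.0) = 984.5 / 975.0 = 1.009744
ε_A−B = (1.009744 − 1) × 1000 = 9.744‰
(The approximation ε ≈ δ_A − δ_B would give 9.5‰.)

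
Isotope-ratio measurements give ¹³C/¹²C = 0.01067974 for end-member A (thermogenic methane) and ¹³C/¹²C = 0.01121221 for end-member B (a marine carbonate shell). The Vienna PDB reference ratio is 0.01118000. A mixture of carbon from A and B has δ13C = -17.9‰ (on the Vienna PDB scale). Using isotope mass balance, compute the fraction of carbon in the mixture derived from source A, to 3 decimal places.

0.436

δ_A = (0.01067974/0.01118000 − 1)×1000 = (0.955254 − 1)×1000 = -44.746‰
δ_B = (0.01121221/0.01118000 − 1)×1000 = (1.002881 − 1)×1000 = 2.881‰
f_A = (δ_mix − δ_B)/(δ_A − δ_B) = (-17.9 − (2.881))/(-44.746 − (2.881))
f_A = -20.781 / -47.627 = 0.4363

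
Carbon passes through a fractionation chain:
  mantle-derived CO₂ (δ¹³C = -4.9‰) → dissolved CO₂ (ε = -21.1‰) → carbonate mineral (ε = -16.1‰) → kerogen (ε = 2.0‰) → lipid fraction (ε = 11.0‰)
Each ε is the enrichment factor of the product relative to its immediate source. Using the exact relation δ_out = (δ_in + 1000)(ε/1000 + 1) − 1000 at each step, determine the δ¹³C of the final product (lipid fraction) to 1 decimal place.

-29.1‰

step 1: δ = (-4.90 + 1000)·(-21.1/1000 + 1) − 1000 = -25.90‰
step 2: δ = (-25.90 + 1000)·(-16.1/1000 + 1) − 1000 = -41.58‰
step 3: δ = (-41.58 + 1000)·(2.0/1000 + 1) − 1000 = -39.66‰
step 4: δ = (-39.66 + 1000)·(11.0/1000 + 1) − 1000 = -29.10‰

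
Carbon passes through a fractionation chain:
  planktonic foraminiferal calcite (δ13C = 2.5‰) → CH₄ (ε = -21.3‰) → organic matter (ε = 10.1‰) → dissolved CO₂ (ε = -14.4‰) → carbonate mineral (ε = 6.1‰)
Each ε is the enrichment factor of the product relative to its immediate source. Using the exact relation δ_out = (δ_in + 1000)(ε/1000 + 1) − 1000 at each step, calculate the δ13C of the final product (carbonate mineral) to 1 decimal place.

step 1: δ = (2.50 + 1000)·(-21.3/1000 + 1) − 1000 = -18.85‰
step 2: δ = (-18.85 + 1000)·(10.1/1000 + 1) − 1000 = -8.94‰
step 3: δ = (-8.94 + 1000)·(-14.4/1000 + 1) − 1000 = -23.21‰
step 4: δ = (-23.21 + 1000)·(6.1/1000 + 1) − 1000 = -17.26‰

-17.3‰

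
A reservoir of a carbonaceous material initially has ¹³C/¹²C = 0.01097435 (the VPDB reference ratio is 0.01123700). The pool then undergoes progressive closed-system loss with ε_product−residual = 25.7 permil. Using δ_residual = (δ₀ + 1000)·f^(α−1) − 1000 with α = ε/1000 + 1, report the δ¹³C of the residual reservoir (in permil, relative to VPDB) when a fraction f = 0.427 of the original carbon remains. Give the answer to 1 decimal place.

δ₀ = (0.01097435/0.01123700 − 1)×1000 = (0.976626 − 1)×1000 = -23.374 permil
α − 1 = ε/1000 = 0.0257
f^(α−1) = 0.427^(0.0257) = 0.978367
δ_res = (-23.374 + 1000) × 0.978367 − 1000 = 955.499 − 1000 = -44.50 permil

-44.5 permil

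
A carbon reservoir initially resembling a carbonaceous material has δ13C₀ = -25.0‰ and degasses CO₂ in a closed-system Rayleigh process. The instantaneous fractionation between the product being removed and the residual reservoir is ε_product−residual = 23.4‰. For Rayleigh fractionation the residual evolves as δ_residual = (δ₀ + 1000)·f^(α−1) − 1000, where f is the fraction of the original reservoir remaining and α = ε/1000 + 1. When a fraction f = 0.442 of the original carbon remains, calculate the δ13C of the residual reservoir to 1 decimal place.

-43.5‰

Rayleigh residual: δ_res = (δ₀ + 1000)·f^(α−1) − 1000
α = ε/1000 + 1 = 1.02340, so α − 1 = 0.02340
f^(α−1) = 0.442^(0.02340) = 0.981077
δ_res = (-25.0 + 1000) × 0.981077 − 1000 = 956.550 − 1000 = -43.45‰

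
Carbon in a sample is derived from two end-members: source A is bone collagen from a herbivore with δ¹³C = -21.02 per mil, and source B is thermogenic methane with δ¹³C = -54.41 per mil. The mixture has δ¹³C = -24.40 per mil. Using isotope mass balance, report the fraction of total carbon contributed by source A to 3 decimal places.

δ_mix = f_A·δ_A + (1 − f_A)·δ_B  ⇒  f_A = (δ_mix − δ_B)/(δ_A − δ_B)
f_A = (-24.40 − (-54.41)) / (-21.02 − (-54.41))
f_A = 30.01 / 33.39 = 0.8988

0.899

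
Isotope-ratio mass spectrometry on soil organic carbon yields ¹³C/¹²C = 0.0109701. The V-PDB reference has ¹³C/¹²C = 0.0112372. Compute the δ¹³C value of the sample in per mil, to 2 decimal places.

-23.77 per mil

δ¹³C = (R_sample / R_standard − 1) × 1000
R_sample / R_standard = 0.0109701 / 0.0112372 = 0.976231
δ¹³C = (0.976231 − 1) × 1000 = -23.769 per mil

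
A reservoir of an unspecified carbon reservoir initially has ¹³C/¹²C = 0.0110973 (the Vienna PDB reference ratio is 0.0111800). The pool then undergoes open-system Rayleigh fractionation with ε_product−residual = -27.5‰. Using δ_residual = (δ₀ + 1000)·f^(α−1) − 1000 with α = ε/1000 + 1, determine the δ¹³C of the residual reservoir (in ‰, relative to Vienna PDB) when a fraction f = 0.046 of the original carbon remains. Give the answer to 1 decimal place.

δ₀ = (0.0110973/0.0111800 − 1)×1000 = (0.992603 − 1)×1000 = -7.397‰
α − 1 = ε/1000 = -0.0275
f^(α−1) = 0.046^(-0.0275) = 1.088364
δ_res = (-7.397 + 1000) × 1.088364 − 1000 = 1080.313 − 1000 = 80.31‰

80.3‰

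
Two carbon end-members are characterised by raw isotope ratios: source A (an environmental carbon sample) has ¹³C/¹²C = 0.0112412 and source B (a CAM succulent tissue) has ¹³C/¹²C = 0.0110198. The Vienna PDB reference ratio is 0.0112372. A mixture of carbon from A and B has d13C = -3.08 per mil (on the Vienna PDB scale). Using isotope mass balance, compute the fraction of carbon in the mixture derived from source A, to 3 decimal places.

0.826

δ_A = (0.0112412/0.0112372 − 1)×1000 = (1.000356 − 1)×1000 = 0.356 per mil
δ_B = (0.0110198/0.0112372 − 1)×1000 = (0.980654 − 1)×1000 = -19.346 per mil
f_A = (δ_mix − δ_B)/(δ_A − δ_B) = (-3.08 − (-19.346))/(0.356 − (-19.346))
f_A = 16.266 / 19.702 = 0.8256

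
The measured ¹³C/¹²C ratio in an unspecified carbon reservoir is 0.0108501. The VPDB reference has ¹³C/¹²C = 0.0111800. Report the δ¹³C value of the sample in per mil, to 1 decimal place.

-29.5 per mil

δ¹³C = (R_sample / R_standard − 1) × 1000
R_sample / R_standard = 0.0108501 / 0.0111800 = 0.970492
δ¹³C = (0.970492 − 1) × 1000 = -29.51 per mil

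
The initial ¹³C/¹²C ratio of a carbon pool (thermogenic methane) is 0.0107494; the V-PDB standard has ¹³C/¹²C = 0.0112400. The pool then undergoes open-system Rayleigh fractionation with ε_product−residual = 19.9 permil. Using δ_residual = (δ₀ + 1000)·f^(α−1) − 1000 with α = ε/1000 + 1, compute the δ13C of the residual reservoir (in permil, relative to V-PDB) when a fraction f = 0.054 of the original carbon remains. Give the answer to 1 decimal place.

δ₀ = (0.0107494/0.0112400 − 1)×1000 = (0.956352 − 1)×1000 = -43.648 permil
α − 1 = ε/1000 = 0.0199
f^(α−1) = 0.054^(0.0199) = 0.943571
δ_res = (-43.648 + 1000) × 0.943571 − 1000 = 902.386 − 1000 = -97.61 permil

-97.6 permil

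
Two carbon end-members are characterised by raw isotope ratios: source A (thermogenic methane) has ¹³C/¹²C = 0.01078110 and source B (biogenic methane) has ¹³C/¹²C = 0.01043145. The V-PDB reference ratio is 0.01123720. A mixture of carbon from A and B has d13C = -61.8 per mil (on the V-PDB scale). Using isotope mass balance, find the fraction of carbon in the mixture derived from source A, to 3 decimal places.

0.318

δ_A = (0.01078110/0.01123720 − 1)×1000 = (0.959412 − 1)×1000 = -40.588 per mil
δ_B = (0.01043145/0.01123720 − 1)×1000 = (0.928296 − 1)×1000 = -71.704 per mil
f_A = (δ_mix − δ_B)/(δ_A − δ_B) = (-61.8 − (-71.704))/(-40.588 − (-71.704))
f_A = 9.904 / 31.115 = 0.3183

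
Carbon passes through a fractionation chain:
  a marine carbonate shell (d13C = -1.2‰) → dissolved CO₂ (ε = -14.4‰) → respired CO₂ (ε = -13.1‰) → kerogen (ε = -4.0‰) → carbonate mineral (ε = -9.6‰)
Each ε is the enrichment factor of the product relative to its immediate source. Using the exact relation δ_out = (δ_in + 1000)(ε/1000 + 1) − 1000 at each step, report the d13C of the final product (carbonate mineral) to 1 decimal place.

-41.7‰

step 1: δ = (-1.20 + 1000)·(-14.4/1000 + 1) − 1000 = -15.58‰
step 2: δ = (-15.58 + 1000)·(-13.1/1000 + 1) − 1000 = -28.48‰
step 3: δ = (-28.48 + 1000)·(-4.0/1000 + 1) − 1000 = -32.36‰
step 4: δ = (-32.36 + 1000)·(-9.6/1000 + 1) − 1000 = -41.65‰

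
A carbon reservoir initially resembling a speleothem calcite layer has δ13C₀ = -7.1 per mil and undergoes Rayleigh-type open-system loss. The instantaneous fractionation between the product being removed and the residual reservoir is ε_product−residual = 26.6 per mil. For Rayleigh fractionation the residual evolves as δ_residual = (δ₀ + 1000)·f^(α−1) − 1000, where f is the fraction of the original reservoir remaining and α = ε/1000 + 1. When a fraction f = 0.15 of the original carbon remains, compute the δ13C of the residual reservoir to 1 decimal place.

Rayleigh residual: δ_res = (δ₀ + 1000)·f^(α−1) − 1000
α = ε/1000 + 1 = 1.02660, so α − 1 = 0.02660
f^(α−1) = 0.15^(0.02660) = 0.950789
δ_res = (-7.1 + 1000) × 0.950789 − 1000 = 944.038 − 1000 = -55.96 per mil

-56.0 per mil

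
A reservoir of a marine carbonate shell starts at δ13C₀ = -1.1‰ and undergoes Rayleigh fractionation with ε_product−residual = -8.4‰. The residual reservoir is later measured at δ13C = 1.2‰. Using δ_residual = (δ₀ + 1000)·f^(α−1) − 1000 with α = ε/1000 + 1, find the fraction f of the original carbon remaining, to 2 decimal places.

α − 1 = ε/1000 = -0.0084
(δ_res + 1000)/(δ₀ + 1000) = (1.2 + 1000)/(-1.1 + 1000) = 1001.2/998.9 = 1.002303
f = 1.002303^(1/-0.0084) = exp(ln(1.002303)/-0.0084) = exp(0.00230/-0.0084)
f = exp(-0.2738) = 0.7605

0.76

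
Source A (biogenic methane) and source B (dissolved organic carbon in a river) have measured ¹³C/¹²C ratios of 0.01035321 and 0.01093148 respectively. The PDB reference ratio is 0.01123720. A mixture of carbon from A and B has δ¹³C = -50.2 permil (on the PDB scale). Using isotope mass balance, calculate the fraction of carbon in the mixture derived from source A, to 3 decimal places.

δ_A = (0.01035321/0.01123720 − 1)×1000 = (0.921334 − 1)×1000 = -78.666 permil
δ_B = (0.01093148/0.01123720 − 1)×1000 = (0.972794 − 1)×1000 = -27.206 permil
f_A = (δ_mix − δ_B)/(δ_A − δ_B) = (-50.2 − (-27.206))/(-78.666 − (-27.206))
f_A = -22.994 / -51.460 = 0.4468

0.447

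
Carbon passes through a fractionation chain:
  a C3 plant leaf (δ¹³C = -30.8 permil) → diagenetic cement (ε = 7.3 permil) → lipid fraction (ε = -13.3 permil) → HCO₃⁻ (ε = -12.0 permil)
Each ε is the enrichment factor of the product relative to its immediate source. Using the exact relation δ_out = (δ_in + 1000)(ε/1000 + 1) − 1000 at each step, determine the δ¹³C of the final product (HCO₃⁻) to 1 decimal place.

step 1: δ = (-30.80 + 1000)·(7.3/1000 + 1) − 1000 = -23.72 permil
step 2: δ = (-23.72 + 1000)·(-13.3/1000 + 1) − 1000 = -36.71 permil
step 3: δ = (-36.71 + 1000)·(-12.0/1000 + 1) − 1000 = -48.27 permil

-48.3 permil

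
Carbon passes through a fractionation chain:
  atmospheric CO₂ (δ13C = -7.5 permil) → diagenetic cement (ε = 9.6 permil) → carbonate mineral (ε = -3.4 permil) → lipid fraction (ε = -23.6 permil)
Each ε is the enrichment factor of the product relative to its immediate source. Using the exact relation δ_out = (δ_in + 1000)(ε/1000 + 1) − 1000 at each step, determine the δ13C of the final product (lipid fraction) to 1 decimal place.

step 1: δ = (-7.50 + 1000)·(9.6/1000 + 1) − 1000 = 2.03 permil
step 2: δ = (2.03 + 1000)·(-3.4/1000 + 1) − 1000 = -1.38 permil
step 3: δ = (-1.38 + 1000)·(-23.6/1000 + 1) − 1000 = -24.95 permil

-24.9 permil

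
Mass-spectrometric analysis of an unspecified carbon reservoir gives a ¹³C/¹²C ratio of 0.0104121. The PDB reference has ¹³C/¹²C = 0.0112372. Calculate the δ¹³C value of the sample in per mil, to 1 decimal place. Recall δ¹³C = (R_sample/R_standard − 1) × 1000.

δ¹³C = (R_sample / R_standard − 1) × 1000
R_sample / R_standard = 0.0104121 / 0.0112372 = 0.926574
δ¹³C = (0.926574 − 1) × 1000 = -73.43 per mil

-73.4 per mil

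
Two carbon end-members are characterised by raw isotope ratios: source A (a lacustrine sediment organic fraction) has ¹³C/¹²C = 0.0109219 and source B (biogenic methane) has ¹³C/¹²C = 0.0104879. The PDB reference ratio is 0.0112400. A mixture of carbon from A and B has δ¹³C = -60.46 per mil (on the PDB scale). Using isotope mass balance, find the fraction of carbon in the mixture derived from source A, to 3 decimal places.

0.167

δ_A = (0.0109219/0.0112400 − 1)×1000 = (0.971699 − 1)×1000 = -28.301 per mil
δ_B = (0.0104879/0.0112400 − 1)×1000 = (0.933087 − 1)×1000 = -66.913 per mil
f_A = (δ_mix − δ_B)/(δ_A − δ_B) = (-60.46 − (-66.913))/(-28.301 − (-66.913))
f_A = 6.453 / 38.612 = 0.1671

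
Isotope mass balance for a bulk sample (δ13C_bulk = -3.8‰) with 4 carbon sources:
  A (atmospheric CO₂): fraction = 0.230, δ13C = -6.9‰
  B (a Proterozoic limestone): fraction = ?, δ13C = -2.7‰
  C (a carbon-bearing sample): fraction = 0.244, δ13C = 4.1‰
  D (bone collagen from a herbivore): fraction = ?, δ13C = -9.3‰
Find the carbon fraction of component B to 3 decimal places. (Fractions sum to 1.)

Let f_B and f_D be the unknown fractions; fractions sum to 1 so f_B + f_D = 0.526.
Mass balance: Σ fᵢ·δᵢ = δ_bulk ⇒ f_B·(-2.7) + f_D·(-9.3) = -3.8 − (-0.587) = -3.213
Substitute f_D = 0.526 − f_B:
f_B·(-2.7 − -9.3) = -3.213 − 0.526×(-9.3) = 1.678
f_B = 1.678 / 6.6 = 0.2543

0.254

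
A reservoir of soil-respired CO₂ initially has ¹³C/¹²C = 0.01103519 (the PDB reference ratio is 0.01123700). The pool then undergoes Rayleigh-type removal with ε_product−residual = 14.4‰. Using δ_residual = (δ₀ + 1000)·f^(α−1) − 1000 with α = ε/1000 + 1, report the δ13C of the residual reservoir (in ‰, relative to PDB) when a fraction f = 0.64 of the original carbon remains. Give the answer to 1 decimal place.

δ₀ = (0.01103519/0.01123700 − 1)×1000 = (0.982041 − 1)×1000 = -17.959‰
α − 1 = ε/1000 = 0.0144
f^(α−1) = 0.64^(0.0144) = 0.993594
δ_res = (-17.959 + 1000) × 0.993594 − 1000 = 975.750 − 1000 = -24.25‰

-24.3‰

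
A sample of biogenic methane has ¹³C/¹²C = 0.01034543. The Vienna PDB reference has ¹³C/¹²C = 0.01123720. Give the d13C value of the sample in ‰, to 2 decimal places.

-79.36‰

d13C = (R_sample / R_standard − 1) × 1000
R_sample / R_standard = 0.01034543 / 0.01123720 = 0.920641
d13C = (0.920641 − 1) × 1000 = -79.359‰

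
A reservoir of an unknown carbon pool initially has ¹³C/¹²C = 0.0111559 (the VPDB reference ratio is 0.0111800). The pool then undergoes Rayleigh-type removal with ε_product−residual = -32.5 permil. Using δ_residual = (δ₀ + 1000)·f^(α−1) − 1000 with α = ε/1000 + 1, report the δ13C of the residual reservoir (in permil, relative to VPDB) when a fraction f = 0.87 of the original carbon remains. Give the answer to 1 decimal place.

δ₀ = (0.0111559/0.0111800 − 1)×1000 = (0.997844 − 1)×1000 = -2.156 permil
α − 1 = ε/1000 = -0.0325
f^(α−1) = 0.87^(-0.0325) = 1.004536
δ_res = (-2.156 + 1000) × 1.004536 − 1000 = 1002.371 − 1000 = 2.37 permil

2.4 permil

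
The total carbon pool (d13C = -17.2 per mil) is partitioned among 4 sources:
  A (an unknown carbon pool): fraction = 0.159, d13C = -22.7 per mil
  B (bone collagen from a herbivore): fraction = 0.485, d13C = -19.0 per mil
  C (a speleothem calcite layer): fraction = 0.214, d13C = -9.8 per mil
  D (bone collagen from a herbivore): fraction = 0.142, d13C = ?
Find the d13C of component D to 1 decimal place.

-16.0 per mil

Isotope mass balance: δ_bulk = Σ fᵢ·δᵢ.
-17.2 = 0.159×(-22.7) + 0.485×(-19.0) + 0.214×(-9.8) + 0.142×δ_D
0.142·δ_D = -17.2 − (-14.921) = -2.278
δ_D = -2.278 / 0.142 = -16.05 per mil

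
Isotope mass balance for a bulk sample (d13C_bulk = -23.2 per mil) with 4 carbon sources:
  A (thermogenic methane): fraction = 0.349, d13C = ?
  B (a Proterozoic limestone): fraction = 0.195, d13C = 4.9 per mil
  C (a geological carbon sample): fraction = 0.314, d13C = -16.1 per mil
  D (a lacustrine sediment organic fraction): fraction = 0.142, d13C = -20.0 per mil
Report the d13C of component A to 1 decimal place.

-46.6 per mil

Isotope mass balance: δ_bulk = Σ fᵢ·δᵢ.
-23.2 = 0.349×δ_A + 0.195×(4.9) + 0.314×(-16.1) + 0.142×(-20.0)
0.349·δ_A = -23.2 − (-6.940) = -16.260
δ_A = -16.260 / 0.349 = -46.59 per mil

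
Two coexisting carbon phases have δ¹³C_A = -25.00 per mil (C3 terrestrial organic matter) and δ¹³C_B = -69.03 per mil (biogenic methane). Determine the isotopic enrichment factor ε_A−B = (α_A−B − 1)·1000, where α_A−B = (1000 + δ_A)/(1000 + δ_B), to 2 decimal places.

47.29 per mil

α_A−B = (1000 + -25.00) / (1000 + -69.03) = 975.00 / 930.97 = 1.047295
ε_A−B = (1.047295 − 1) × 1000 = 47.295 per mil
(The approximation ε ≈ δ_A − δ_B would give 44.03 per mil.)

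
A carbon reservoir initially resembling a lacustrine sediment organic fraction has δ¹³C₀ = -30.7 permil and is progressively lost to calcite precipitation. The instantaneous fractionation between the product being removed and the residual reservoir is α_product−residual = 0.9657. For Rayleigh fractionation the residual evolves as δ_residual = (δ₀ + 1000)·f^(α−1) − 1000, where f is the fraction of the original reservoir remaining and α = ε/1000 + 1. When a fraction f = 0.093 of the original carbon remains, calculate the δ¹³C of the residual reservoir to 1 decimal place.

51.6 permil

Rayleigh residual: δ_res = (δ₀ + 1000)·f^(α−1) − 1000
α − 1 = -0.03430
f^(α−1) = 0.093^(-0.03430) = 1.084878
δ_res = (-30.7 + 1000) × 1.084878 − 1000 = 1051.573 − 1000 = 51.57 permil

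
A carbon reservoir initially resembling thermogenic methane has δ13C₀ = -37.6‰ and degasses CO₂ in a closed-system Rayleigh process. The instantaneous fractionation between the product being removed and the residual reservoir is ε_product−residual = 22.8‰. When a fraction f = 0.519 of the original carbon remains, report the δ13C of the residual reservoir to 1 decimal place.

-51.9‰

Rayleigh residual: δ_res = (δ₀ + 1000)·f^(α−1) − 1000
α = ε/1000 + 1 = 1.02280, so α − 1 = 0.02280
f^(α−1) = 0.519^(0.02280) = 0.985158
δ_res = (-37.6 + 1000) × 0.985158 − 1000 = 948.116 − 1000 = -51.88‰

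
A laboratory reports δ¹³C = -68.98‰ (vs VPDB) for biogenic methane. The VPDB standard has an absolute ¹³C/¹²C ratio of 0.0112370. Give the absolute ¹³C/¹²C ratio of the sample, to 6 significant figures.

R_sample = R_standard × (δ¹³C/1000 + 1)
R_sample = 0.0112370 × (-68.98/1000 + 1) = 0.0112370 × 0.931020
R_sample = 0.0104619

0.0104619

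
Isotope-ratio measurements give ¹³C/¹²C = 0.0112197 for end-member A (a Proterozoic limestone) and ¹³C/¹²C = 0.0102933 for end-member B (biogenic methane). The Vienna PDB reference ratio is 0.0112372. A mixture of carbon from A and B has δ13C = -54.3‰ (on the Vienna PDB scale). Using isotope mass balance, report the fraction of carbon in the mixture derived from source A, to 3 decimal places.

δ_A = (0.0112197/0.0112372 − 1)×1000 = (0.998443 − 1)×1000 = -1.557‰
δ_B = (0.0102933/0.0112372 − 1)×1000 = (0.916002 − 1)×1000 = -83.998‰
f_A = (δ_mix − δ_B)/(δ_A − δ_B) = (-54.3 − (-83.998))/(-1.557 − (-83.998))
f_A = 29.698 / 82.440 = 0.3602

0.360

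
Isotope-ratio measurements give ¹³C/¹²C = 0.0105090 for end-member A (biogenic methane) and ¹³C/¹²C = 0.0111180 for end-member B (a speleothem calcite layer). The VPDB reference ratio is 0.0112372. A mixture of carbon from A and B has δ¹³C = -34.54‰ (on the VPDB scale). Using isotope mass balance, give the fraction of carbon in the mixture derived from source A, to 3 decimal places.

δ_A = (0.0105090/0.0112372 − 1)×1000 = (0.935197 − 1)×1000 = -64.803‰
δ_B = (0.0111180/0.0112372 − 1)×1000 = (0.989392 − 1)×1000 = -10.608‰
f_A = (δ_mix − δ_B)/(δ_A − δ_B) = (-34.54 − (-10.608))/(-64.803 − (-10.608))
f_A = -23.932 / -54.195 = 0.4416

0.442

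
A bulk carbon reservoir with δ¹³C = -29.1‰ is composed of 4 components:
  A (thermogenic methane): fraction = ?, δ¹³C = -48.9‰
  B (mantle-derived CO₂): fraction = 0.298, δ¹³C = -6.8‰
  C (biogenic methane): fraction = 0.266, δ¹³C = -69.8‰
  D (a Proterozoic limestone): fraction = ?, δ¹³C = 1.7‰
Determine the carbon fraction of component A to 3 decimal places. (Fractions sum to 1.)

0.183

Let f_A and f_D be the unknown fractions; fractions sum to 1 so f_A + f_D = 0.436.
Mass balance: Σ fᵢ·δᵢ = δ_bulk ⇒ f_A·(-48.9) + f_D·(1.7) = -29.1 − (-20.593) = -8.507
Substitute f_D = 0.436 − f_A:
f_A·(-48.9 − 1.7) = -8.507 − 0.436×(1.7) = -9.248
f_A = -9.248 / -50.6 = 0.1828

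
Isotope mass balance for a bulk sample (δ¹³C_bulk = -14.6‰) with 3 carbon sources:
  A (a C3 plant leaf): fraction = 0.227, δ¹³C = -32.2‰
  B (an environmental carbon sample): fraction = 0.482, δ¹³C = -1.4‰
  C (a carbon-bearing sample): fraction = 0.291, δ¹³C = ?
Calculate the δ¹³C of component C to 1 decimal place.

-22.7‰

Isotope mass balance: δ_bulk = Σ fᵢ·δᵢ.
-14.6 = 0.227×(-32.2) + 0.482×(-1.4) + 0.291×δ_C
0.291·δ_C = -14.6 − (-7.984) = -6.616
δ_C = -6.616 / 0.291 = -22.73‰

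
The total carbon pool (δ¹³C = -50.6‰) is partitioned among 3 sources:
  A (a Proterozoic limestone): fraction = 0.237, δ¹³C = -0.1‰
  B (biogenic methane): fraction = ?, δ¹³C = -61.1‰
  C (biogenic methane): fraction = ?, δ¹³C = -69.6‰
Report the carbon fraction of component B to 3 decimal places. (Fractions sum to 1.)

Let f_B and f_C be the unknown fractions; fractions sum to 1 so f_B + f_C = 0.763.
Mass balance: Σ fᵢ·δᵢ = δ_bulk ⇒ f_B·(-61.1) + f_C·(-69.6) = -50.6 − (-0.024) = -50.576
Substitute f_C = 0.763 − f_B:
f_B·(-61.1 − -69.6) = -50.576 − 0.763×(-69.6) = 2.528
f_B = 2.528 / 8.5 = 0.2975

0.297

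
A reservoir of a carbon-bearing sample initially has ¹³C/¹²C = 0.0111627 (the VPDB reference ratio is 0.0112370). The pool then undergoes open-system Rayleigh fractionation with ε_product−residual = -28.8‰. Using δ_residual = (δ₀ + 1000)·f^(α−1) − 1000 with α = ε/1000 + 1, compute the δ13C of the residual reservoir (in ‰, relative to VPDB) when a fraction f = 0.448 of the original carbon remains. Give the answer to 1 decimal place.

16.6‰

δ₀ = (0.0111627/0.0112370 − 1)×1000 = (0.993388 − 1)×1000 = -6.612‰
α − 1 = ε/1000 = -0.0288
f^(α−1) = 0.448^(-0.0288) = 1.023395
δ_res = (-6.612 + 1000) × 1.023395 − 1000 = 1016.628 − 1000 = 16.63‰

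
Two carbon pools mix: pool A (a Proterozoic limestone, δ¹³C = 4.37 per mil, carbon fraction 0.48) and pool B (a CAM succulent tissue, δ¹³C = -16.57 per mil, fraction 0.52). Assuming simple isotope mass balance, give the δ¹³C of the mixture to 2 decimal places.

-6.52 per mil

δ_mix = f_A·δ_A + f_B·δ_B
δ_mix = 0.48 × (4.37) + 0.52 × (-16.57)
δ_mix = 2.098 + -8.616 = -6.519 per mil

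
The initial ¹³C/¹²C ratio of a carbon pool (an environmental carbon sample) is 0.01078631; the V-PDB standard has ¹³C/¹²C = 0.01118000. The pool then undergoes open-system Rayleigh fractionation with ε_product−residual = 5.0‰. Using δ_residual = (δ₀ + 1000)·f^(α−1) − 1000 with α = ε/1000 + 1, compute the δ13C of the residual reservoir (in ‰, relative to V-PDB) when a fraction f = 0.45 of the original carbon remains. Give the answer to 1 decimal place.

-39.1‰

δ₀ = (0.01078631/0.01118000 − 1)×1000 = (0.964786 − 1)×1000 = -35.214‰
α − 1 = ε/1000 = 0.0050
f^(α−1) = 0.45^(0.0050) = 0.996015
δ_res = (-35.214 + 1000) × 0.996015 − 1000 = 960.942 − 1000 = -39.06‰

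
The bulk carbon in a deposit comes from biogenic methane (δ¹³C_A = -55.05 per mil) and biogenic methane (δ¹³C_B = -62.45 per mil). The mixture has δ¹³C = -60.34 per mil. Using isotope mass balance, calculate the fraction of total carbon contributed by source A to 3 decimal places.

δ_mix = f_A·δ_A + (1 − f_A)·δ_B  ⇒  f_A = (δ_mix − δ_B)/(δ_A − δ_B)
f_A = (-60.34 − (-62.45)) / (-55.05 − (-62.45))
f_A = 2.11 / 7.40 = 0.2851

0.285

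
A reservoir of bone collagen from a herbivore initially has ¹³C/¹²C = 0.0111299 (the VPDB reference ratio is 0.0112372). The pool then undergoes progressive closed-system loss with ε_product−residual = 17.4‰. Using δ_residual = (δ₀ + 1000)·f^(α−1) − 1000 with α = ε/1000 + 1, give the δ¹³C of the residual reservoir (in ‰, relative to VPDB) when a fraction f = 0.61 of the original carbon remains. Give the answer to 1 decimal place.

-18.0‰

δ₀ = (0.0111299/0.0112372 − 1)×1000 = (0.990451 − 1)×1000 = -9.549‰
α − 1 = ε/1000 = 0.0174
f^(α−1) = 0.61^(0.0174) = 0.991436
δ_res = (-9.549 + 1000) × 0.991436 − 1000 = 981.969 − 1000 = -18.03‰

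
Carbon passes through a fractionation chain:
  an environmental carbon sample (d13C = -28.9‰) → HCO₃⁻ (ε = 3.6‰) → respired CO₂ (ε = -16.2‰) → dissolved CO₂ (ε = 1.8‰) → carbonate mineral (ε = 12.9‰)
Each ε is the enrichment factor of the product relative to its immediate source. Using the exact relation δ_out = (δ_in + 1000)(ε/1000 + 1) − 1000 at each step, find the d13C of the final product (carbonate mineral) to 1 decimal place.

step 1: δ = (-28.90 + 1000)·(3.6/1000 + 1) − 1000 = -25.40‰
step 2: δ = (-25.40 + 1000)·(-16.2/1000 + 1) − 1000 = -41.19‰
step 3: δ = (-41.19 + 1000)·(1.8/1000 + 1) − 1000 = -39.47‰
step 4: δ = (-39.47 + 1000)·(12.9/1000 + 1) − 1000 = -27.08‰

-27.1‰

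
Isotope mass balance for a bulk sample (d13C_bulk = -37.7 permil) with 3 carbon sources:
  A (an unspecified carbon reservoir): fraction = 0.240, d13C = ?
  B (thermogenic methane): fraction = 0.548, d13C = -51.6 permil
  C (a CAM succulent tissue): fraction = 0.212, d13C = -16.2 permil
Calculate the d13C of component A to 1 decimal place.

-25.0 permil

Isotope mass balance: δ_bulk = Σ fᵢ·δᵢ.
-37.7 = 0.240×δ_A + 0.548×(-51.6) + 0.212×(-16.2)
0.240·δ_A = -37.7 − (-31.711) = -5.989
δ_A = -5.989 / 0.240 = -24.95 permil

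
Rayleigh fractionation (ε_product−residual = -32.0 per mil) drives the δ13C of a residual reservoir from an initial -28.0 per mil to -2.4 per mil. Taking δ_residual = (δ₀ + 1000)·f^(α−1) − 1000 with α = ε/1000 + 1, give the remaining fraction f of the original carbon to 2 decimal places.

0.44

α − 1 = ε/1000 = -0.0320
(δ_res + 1000)/(δ₀ + 1000) = (-2.4 + 1000)/(-28.0 + 1000) = 997.6/972.0 = 1.026337
f = 1.026337^(1/-0.0320) = exp(ln(1.026337)/-0.0320) = exp(0.02600/-0.0320)
f = exp(-0.8124) = 0.4438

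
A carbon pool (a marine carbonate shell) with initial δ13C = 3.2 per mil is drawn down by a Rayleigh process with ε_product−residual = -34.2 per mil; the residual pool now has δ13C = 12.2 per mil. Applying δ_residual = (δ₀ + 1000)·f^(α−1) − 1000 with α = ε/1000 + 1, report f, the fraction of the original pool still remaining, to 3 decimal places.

α − 1 = ε/1000 = -0.0342
(δ_res + 1000)/(δ₀ + 1000) = (12.2 + 1000)/(3.2 + 1000) = 1012.2/1003.2 = 1.008971
f = 1.008971^(1/-0.0342) = exp(ln(1.008971)/-0.0342) = exp(0.00893/-0.0342)
f = exp(-0.2611) = 0.7702

0.770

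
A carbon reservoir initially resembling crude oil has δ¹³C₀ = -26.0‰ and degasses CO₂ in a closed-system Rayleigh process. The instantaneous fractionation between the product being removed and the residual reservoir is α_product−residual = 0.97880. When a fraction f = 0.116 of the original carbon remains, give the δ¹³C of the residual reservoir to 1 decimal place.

Rayleigh residual: δ_res = (δ₀ + 1000)·f^(α−1) − 1000
α − 1 = -0.02120
f^(α−1) = 0.116^(-0.02120) = 1.046727
δ_res = (-26.0 + 1000) × 1.046727 − 1000 = 1019.512 − 1000 = 19.51‰

19.5‰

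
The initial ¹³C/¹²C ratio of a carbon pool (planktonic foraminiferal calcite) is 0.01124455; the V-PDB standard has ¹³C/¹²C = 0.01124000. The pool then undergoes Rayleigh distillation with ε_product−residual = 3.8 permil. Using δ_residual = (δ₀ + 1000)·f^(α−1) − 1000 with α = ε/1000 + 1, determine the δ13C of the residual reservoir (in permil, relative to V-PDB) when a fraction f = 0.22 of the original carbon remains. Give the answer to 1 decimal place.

-5.3 permil

δ₀ = (0.01124455/0.01124000 − 1)×1000 = (1.000405 − 1)×1000 = 0.405 permil
α − 1 = ε/1000 = 0.0038
f^(α−1) = 0.22^(0.0038) = 0.994263
δ_res = (0.405 + 1000) × 0.994263 − 1000 = 994.665 − 1000 = -5.33 permil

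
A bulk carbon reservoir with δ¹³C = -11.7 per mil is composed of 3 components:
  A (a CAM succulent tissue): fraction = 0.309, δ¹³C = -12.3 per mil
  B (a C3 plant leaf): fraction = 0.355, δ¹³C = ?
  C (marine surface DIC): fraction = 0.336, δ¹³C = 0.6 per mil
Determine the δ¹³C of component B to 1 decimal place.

-22.8 per mil

Isotope mass balance: δ_bulk = Σ fᵢ·δᵢ.
-11.7 = 0.309×(-12.3) + 0.355×δ_B + 0.336×(0.6)
0.355·δ_B = -11.7 − (-3.599) = -8.101
δ_B = -8.101 / 0.355 = -22.82 per mil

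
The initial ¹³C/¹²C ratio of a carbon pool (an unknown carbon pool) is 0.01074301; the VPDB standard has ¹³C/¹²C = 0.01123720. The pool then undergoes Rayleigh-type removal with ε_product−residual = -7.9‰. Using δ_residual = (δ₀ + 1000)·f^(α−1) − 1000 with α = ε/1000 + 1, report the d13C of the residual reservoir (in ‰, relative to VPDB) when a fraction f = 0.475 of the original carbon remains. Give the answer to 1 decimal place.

δ₀ = (0.01074301/0.01123720 − 1)×1000 = (0.956022 − 1)×1000 = -43.978‰
α − 1 = ε/1000 = -0.0079
f^(α−1) = 0.475^(-0.0079) = 1.005898
δ_res = (-43.978 + 1000) × 1.005898 − 1000 = 961.661 − 1000 = -38.34‰

-38.3‰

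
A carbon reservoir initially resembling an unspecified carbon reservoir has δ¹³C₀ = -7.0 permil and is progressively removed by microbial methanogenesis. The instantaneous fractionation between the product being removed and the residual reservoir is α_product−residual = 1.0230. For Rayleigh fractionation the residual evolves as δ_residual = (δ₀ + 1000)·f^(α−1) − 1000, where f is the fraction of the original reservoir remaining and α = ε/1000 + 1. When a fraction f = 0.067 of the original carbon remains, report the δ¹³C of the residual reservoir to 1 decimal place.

-66.9 permil

Rayleigh residual: δ_res = (δ₀ + 1000)·f^(α−1) − 1000
α − 1 = 0.02300
f^(α−1) = 0.067^(0.02300) = 0.939723
δ_res = (-7.0 + 1000) × 0.939723 − 1000 = 933.145 − 1000 = -66.86 permil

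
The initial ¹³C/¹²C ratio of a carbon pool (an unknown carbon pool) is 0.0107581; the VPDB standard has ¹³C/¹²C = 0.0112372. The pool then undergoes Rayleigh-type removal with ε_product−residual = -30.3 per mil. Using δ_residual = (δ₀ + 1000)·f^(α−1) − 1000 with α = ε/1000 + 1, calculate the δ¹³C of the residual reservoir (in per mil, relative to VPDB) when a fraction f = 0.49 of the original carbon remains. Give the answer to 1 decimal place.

-21.7 per mil

δ₀ = (0.0107581/0.0112372 − 1)×1000 = (0.957365 − 1)×1000 = -42.635 per mil
α − 1 = ε/1000 = -0.0303
f^(α−1) = 0.49^(-0.0303) = 1.021850
δ_res = (-42.635 + 1000) × 1.021850 − 1000 = 978.283 − 1000 = -21.72 per mil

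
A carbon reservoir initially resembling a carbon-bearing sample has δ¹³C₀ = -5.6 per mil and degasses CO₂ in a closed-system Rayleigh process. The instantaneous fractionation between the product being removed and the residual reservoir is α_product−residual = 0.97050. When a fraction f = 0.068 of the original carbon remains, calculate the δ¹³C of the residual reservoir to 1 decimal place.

Rayleigh residual: δ_res = (δ₀ + 1000)·f^(α−1) − 1000
α − 1 = -0.02950
f^(α−1) = 0.068^(-0.02950) = 1.082533
δ_res = (-5.6 + 1000) × 1.082533 − 1000 = 1076.470 − 1000 = 76.47 per mil

76.5 per mil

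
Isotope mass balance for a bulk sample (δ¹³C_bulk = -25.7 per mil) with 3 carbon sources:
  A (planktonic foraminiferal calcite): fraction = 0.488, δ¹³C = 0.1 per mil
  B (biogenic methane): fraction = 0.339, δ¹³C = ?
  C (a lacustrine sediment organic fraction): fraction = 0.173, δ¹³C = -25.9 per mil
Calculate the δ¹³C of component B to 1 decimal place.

-62.7 per mil

Isotope mass balance: δ_bulk = Σ fᵢ·δᵢ.
-25.7 = 0.488×(0.1) + 0.339×δ_B + 0.173×(-25.9)
0.339·δ_B = -25.7 − (-4.432) = -21.268
δ_B = -21.268 / 0.339 = -62.74 per mil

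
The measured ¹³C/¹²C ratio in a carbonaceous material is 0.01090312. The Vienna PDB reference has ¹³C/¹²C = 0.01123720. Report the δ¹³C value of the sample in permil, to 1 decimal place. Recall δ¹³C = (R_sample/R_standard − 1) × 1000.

δ¹³C = (R_sample / R_standard − 1) × 1000
R_sample / R_standard = 0.01090312 / 0.01123720 = 0.970270
δ¹³C = (0.970270 − 1) × 1000 = -29.73 permil

-29.7 permil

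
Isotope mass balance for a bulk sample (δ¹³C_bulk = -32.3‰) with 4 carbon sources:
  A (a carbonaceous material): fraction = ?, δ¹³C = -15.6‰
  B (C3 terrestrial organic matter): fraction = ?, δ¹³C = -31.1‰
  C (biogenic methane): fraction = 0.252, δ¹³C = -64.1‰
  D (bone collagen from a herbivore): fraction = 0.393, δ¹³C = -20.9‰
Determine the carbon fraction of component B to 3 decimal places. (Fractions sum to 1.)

0.155

Let f_B and f_A be the unknown fractions; fractions sum to 1 so f_B + f_A = 0.355.
Mass balance: Σ fᵢ·δᵢ = δ_bulk ⇒ f_B·(-31.1) + f_A·(-15.6) = -32.3 − (-24.367) = -7.933
Substitute f_A = 0.355 − f_B:
f_B·(-31.1 − -15.6) = -7.933 − 0.355×(-15.6) = -2.395
f_B = -2.395 / -15.5 = 0.1545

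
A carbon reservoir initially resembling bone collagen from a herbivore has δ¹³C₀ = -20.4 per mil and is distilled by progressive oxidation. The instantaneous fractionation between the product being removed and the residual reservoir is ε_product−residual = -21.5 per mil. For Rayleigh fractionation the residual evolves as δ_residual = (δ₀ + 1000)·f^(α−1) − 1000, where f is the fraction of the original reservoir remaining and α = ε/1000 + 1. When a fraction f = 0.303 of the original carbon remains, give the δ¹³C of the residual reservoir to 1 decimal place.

5.1 per mil

Rayleigh residual: δ_res = (δ₀ + 1000)·f^(α−1) − 1000
α = ε/1000 + 1 = 0.97850, so α − 1 = -0.02150
f^(α−1) = 0.303^(-0.02150) = 1.026004
δ_res = (-20.4 + 1000) × 1.026004 − 1000 = 1005.073 − 1000 = 5.07 per mil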